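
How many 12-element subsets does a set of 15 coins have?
C(15,12) = 15!/(12!×3!) = 455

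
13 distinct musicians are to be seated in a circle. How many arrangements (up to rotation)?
Circular: fix one position, arrange the rest. (13-1)! = 479001600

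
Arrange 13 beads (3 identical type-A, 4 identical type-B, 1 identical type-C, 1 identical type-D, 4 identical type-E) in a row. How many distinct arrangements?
13! / (3! × 4! × 1! × 1! × 4!) = 1801800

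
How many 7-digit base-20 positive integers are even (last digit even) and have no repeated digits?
Last∈{0,2,4,6,8,10,12,14,16,18}. Last=0: 19535040. Last nonzero: 9×18×P(18,5) = 166561920. Total = 186096960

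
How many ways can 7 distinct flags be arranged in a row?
7! = 5040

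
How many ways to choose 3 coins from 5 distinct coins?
C(5,3) = 5!/(3!×2!) = 10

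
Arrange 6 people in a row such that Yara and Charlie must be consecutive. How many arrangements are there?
Treat the 2 as one block: (6-2+1)! × 2! = 120 × 2 = 240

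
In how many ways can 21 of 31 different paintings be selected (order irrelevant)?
C(31,21) = 31!/(21!×10!) = 44352165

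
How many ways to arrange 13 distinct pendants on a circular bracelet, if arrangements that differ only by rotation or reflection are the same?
(13-1)!/2 = 479001600/2 = 239500800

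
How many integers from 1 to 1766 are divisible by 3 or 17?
⌊1766/3⌋ + ⌊1766/17⌋ - ⌊1766/51⌋ = 588 + 103 - 34 = 657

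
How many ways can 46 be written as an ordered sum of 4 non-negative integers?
C(46+4-1, 4-1) = C(49, 3) = 18424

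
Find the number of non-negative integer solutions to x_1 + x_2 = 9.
C(9+2-1, 2-1) = C(10, 1) = 10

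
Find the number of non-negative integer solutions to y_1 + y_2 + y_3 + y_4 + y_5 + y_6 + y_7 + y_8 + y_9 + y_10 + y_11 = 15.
C(15+11-1, 11-1) = C(25, 10) = 3268760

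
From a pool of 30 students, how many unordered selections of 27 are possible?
C(30,27) = 30!/(27!×3!) = 4060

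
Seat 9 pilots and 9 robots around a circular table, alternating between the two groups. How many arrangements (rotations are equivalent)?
Fix one of the pilots: (9-1)! ways for the remaining pilots, × 9! ways for the robots = 40320 × 362880 = 14631321600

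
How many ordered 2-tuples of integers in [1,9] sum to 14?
Coefficient of x^14 in (x + x² + ... + x^9)^2. By inclusion-exclusion on dice exceeding 9: Σ_j (-1)^j C(2,j)·C(14-1-9j, 1) = C(2,0)·C(13,1) - C(2,1)·C(4,1) = 1·13 - 2·4 = 5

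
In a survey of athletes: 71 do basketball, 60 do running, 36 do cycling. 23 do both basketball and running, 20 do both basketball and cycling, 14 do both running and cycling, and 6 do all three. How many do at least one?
|A∪B∪C| = 71+60+36-23-20-14+6 = 116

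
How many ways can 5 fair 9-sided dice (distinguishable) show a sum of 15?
Coefficient of x^15 in (x + x² + ... + x^9)^5. By inclusion-exclusion on dice exceeding 9: Σ_j (-1)^j C(5,j)·C(15-1-9j, 4) = C(5,0)·C(14,4) - C(5,1)·C(5,4) = 1·1001 - 5·5 = 976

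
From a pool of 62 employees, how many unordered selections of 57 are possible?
C(62,57) = 62!/(57!×5!) = 6471002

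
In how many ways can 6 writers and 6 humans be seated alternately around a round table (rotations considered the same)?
Fix one of the writers: (6-1)! ways for the remaining writers, × 6! ways for the humans = 120 × 720 = 86400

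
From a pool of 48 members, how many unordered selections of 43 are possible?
C(48,43) = 48!/(43!×5!) = 1712304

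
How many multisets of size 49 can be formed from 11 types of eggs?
C(49+11-1, 11-1) = C(59, 10) = 62828356305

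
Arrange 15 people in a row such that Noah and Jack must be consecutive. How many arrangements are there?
Treat the 2 as one block: (15-2+1)! × 2! = 87178291200 × 2 = 174356582400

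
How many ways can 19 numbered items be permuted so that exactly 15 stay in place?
Choose the 15 fixed points C(19,15) = 3876, derange the rest: !4 = Σ_{j=0}^{4} (-1)^j·4!/j! = 24 - 24 + 12 - 4 + 1 = 9. Product = 3876 × 9 = 34884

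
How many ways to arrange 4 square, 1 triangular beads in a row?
5! / (4! × 1!) = 5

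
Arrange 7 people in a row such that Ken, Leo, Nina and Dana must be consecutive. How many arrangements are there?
Treat the 4 as one block: (7-4+1)! × 4! = 24 × 24 = 576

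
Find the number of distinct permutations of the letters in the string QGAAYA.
6! / (1! × 1! × 3! × 1!) = 120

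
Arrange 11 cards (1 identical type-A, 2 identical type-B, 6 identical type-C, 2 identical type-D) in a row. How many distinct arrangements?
11! / (1! × 2! × 6! × 2!) = 13860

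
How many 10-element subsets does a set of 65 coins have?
C(65,10) = 65!/(10!×55!) = 179013799328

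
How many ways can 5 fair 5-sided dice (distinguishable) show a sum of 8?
Coefficient of x^8 in (x + x² + ... + x^5)^5. By inclusion-exclusion on dice exceeding 5: Σ_j (-1)^j C(5,j)·C(8-1-5j, 4) = C(5,0)·C(7,4) = 1·35 = 35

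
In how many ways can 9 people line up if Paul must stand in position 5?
Fix one position: (9-1)! = 40320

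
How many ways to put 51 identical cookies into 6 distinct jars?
C(51+6-1, 6-1) = C(56, 5) = 3819816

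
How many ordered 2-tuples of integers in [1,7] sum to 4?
Coefficient of x^4 in (x + x² + ... + x^7)^2. By inclusion-exclusion on dice exceeding 7: Σ_j (-1)^j C(2,j)·C(4-1-7j, 1) = C(2,0)·C(3,1) = 1·3 = 3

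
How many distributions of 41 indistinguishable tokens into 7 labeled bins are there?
C(41+7-1, 7-1) = C(47, 6) = 10737573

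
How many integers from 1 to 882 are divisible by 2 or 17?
⌊882/2⌋ + ⌊882/17⌋ - ⌊882/34⌋ = 441 + 51 - 25 = 467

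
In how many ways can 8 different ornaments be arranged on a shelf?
8! = 40320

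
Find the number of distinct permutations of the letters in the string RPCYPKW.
7! / (1! × 1! × 2! × 1! × 1! × 1!) = 2520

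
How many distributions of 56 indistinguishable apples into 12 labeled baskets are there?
C(56+12-1, 12-1) = C(67, 11) = 1285063345176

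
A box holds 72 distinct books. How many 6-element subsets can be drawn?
C(72,6) = 72!/(6!×66!) = 156238908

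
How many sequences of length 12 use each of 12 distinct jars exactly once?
12! = 479001600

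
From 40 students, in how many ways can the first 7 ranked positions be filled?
P(40,7) = 40!/(40-7)! = 93963542400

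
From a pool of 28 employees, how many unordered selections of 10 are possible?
C(28,10) = 28!/(10!×18!) = 13123110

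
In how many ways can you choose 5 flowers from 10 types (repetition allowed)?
C(5+10-1, 10-1) = C(14, 9) = 2002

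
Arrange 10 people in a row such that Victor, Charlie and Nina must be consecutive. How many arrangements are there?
Treat the 3 as one block: (10-3+1)! × 3! = 40320 × 6 = 241920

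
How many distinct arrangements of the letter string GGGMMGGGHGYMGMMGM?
17! / (1! × 6! × 1! × 9!) = 1361360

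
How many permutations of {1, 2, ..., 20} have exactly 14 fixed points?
Choose the 14 fixed points C(20,14) = 38760, derange the rest: !6 = Σ_{j=0}^{6} (-1)^j·6!/j! = 720 - 720 + 360 - 120 + 30 - 6 + 1 = 265. Product = 38760 × 265 = 10271400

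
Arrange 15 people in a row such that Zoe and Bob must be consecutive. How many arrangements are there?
Treat the 2 as one block: (15-2+1)! × 2! = 87178291200 × 2 = 174356582400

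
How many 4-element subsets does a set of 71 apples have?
C(71,4) = 71!/(4!×67!) = 971635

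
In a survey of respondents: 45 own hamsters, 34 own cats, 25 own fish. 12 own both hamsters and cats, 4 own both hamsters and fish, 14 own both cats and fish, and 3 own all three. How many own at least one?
|A∪B∪C| = 45+34+25-12-4-14+3 = 77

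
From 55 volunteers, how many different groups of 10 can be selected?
C(55,10) = 55!/(10!×45!) = 29248649430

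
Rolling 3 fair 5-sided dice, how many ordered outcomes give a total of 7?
Coefficient of x^7 in (x + x² + ... + x^5)^3. By inclusion-exclusion on dice exceeding 5: Σ_j (-1)^j C(3,j)·C(7-1-5j, 2) = C(3,0)·C(6,2) = 1·15 = 15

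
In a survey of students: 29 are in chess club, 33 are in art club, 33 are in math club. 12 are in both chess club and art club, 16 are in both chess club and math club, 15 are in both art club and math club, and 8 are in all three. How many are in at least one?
|A∪B∪C| = 29+33+33-12-16-15+8 = 60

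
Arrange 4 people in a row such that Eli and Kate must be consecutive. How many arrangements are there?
Treat the 2 as one block: (4-2+1)! × 2! = 6 × 2 = 12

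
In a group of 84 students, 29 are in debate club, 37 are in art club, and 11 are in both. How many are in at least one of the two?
|A∪B| = |A| + |B| - |A∩B| = 29 + 37 - 11 = 55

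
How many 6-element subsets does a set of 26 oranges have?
C(26,6) = 26!/(6!×20!) = 230230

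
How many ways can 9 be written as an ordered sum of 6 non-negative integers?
C(9+6-1, 6-1) = C(14, 5) = 2002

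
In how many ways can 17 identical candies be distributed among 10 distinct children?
C(17+10-1, 10-1) = C(26, 9) = 3124550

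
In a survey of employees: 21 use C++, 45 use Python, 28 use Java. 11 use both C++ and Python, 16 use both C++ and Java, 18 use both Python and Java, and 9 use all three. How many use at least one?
|A∪B∪C| = 21+45+28-11-16-18+9 = 58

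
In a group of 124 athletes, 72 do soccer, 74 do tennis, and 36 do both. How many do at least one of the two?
|A∪B| = |A| + |B| - |A∩B| = 72 + 74 - 36 = 110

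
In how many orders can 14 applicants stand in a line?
14! = 87178291200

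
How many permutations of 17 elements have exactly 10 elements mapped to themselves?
Choose the 10 fixed points C(17,10) = 19448, derange the rest: !7 = Σ_{j=0}^{7} (-1)^j·7!/j! = 5040 - 5040 + 2520 - 840 + 210 - 42 + 7 - 1 = 1854. Product = 19448 × 1854 = 36056592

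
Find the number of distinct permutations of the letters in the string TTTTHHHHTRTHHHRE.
16! / (7! × 6! × 1! × 2!) = 2882880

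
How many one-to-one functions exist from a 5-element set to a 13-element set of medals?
P(13,5) = 13!/(13-5)! = 154440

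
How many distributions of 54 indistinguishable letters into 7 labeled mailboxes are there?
C(54+7-1, 7-1) = C(60, 6) = 50063860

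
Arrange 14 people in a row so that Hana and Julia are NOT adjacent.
Total - adjacent = 14! - (14-1)!×2 = 87178291200 - 12454041600 = 74724249600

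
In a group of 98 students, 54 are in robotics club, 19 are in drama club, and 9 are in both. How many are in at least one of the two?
|A∪B| = |A| + |B| - |A∩B| = 54 + 19 - 9 = 64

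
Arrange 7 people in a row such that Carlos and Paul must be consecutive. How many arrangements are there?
Treat the 2 as one block: (7-2+1)! × 2! = 720 × 2 = 1440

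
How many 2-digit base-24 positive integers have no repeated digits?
First digit: 23 choices (nonzero). Then descending: 23 × 23 = 529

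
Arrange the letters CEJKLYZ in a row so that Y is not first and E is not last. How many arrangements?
By inclusion-exclusion: 7! - 2×(7-1)! + (7-2)! = 5040 - 1440 + 120 = 3720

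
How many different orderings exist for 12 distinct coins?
12! = 479001600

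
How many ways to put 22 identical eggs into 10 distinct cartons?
C(22+10-1, 10-1) = C(31, 9) = 20160075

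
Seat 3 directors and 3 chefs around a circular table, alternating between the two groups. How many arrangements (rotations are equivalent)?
Fix one of the directors: (3-1)! ways for the remaining directors, × 3! ways for the chefs = 2 × 6 = 12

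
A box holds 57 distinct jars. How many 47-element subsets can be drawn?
C(57,47) = 57!/(47!×10!) = 43183019880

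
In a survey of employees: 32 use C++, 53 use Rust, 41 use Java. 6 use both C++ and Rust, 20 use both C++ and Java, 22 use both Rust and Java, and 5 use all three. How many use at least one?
|A∪B∪C| = 32+53+41-6-20-22+5 = 83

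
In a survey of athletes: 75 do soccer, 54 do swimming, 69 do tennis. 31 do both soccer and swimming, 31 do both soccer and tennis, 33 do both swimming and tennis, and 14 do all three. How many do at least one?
|A∪B∪C| = 75+54+69-31-31-33+14 = 117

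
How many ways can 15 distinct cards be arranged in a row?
15! = 1307674368000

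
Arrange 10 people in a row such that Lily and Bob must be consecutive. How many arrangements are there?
Treat the 2 as one block: (10-2+1)! × 2! = 362880 × 2 = 725760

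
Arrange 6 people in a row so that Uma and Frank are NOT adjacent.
Total - adjacent = 6! - (6-1)!×2 = 720 - 240 = 480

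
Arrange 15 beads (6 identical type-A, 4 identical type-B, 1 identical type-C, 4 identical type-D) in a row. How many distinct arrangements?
15! / (6! × 4! × 1! × 4!) = 3153150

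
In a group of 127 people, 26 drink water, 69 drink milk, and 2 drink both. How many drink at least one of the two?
|A∪B| = |A| + |B| - |A∩B| = 26 + 69 - 2 = 93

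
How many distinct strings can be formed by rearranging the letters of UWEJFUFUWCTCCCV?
15! / (1! × 1! × 1! × 4! × 2! × 2! × 3! × 1!) = 2270268000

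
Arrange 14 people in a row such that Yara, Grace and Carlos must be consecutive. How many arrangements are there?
Treat the 3 as one block: (14-3+1)! × 3! = 479001600 × 6 = 2874009600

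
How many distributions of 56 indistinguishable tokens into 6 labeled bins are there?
C(56+6-1, 6-1) = C(61, 5) = 5949147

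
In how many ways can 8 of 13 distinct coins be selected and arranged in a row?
P(13,8) = 13!/(13-8)! = 51891840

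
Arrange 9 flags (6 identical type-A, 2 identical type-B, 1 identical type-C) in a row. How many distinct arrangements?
9! / (6! × 2! × 1!) = 252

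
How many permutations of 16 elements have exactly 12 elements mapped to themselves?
Choose the 12 fixed points C(16,12) = 1820, derange the rest: !4 = Σ_{j=0}^{4} (-1)^j·4!/j! = 24 - 24 + 12 - 4 + 1 = 9. Product = 1820 × 9 = 16380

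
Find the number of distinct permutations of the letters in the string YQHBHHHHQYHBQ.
13! / (6! × 2! × 3! × 2!) = 360360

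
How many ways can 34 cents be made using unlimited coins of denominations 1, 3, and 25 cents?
Coefficient of x^34 in 1/(1-x^1) · 1/(1-x^3) · 1/(1-x^25). Case on j = number of 25-cent coins (j = 0..1); remainder r = 34 - 25j is made from {1,3} in ⌊r/3⌋+1 ways. r = 34, 9 → 12 + 4 = 16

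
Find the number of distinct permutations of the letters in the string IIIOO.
5! / (3! × 2!) = 10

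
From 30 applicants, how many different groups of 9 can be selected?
C(30,9) = 30!/(9!×21!) = 14307150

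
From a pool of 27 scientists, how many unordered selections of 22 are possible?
C(27,22) = 27!/(22!×5!) = 80730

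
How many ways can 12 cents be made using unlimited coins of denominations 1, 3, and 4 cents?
Coefficient of x^12 in 1/(1-x^1) · 1/(1-x^3) · 1/(1-x^4). Case on j = number of 4-cent coins (j = 0..3); remainder r = 12 - 4j is made from {1,3} in ⌊r/3⌋+1 ways. r = 12, 8, 4, 0 → 5 + 3 + 2 + 1 = 11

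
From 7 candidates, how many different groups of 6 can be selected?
C(7,6) = 7!/(6!×1!) = 7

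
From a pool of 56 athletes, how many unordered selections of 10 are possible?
C(56,10) = 56!/(10!×46!) = 35607051480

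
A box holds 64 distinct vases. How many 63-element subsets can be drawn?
C(64,63) = 64!/(63!×1!) = 64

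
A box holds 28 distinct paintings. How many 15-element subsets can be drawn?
C(28,15) = 28!/(15!×13!) = 37442160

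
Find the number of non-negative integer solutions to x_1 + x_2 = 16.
C(16+2-1, 2-1) = C(17, 1) = 17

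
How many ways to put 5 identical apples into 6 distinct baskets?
C(5+6-1, 6-1) = C(10, 5) = 252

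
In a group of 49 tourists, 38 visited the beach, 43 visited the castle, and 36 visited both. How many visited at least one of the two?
|A∪B| = |A| + |B| - |A∩B| = 38 + 43 - 36 = 45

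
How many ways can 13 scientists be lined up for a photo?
13! = 6227020800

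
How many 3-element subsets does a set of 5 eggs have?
C(5,3) = 5!/(3!×2!) = 10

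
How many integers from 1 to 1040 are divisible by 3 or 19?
⌊1040/3⌋ + ⌊1040/19⌋ - ⌊1040/57⌋ = 346 + 54 - 18 = 382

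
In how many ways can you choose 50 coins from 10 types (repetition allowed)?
C(50+10-1, 10-1) = C(59, 9) = 12565671261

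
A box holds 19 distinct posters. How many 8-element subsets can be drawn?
C(19,8) = 19!/(8!×11!) = 75582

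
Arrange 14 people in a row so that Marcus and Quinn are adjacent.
Treat as block: (14-1)! × 2! = 6227020800 × 2 = 12454041600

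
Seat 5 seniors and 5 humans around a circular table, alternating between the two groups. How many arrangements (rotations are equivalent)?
Fix one of the seniors: (5-1)! ways for the remaining seniors, × 5! ways for the humans = 24 × 120 = 2880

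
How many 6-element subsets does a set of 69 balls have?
C(69,6) = 69!/(6!×63!) = 119877472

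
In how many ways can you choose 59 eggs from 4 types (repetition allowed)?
C(59+4-1, 4-1) = C(62, 3) = 37820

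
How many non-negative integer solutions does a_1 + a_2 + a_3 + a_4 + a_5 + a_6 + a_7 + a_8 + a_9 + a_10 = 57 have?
C(57+10-1, 10-1) = C(66, 9) = 37014131440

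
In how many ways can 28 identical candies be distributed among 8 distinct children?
C(28+8-1, 8-1) = C(35, 7) = 6724520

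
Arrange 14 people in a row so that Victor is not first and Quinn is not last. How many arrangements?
By inclusion-exclusion: 14! - 2×(14-1)! + (14-2)! = 87178291200 - 12454041600 + 479001600 = 75203251200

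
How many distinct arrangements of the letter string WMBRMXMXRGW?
11! / (2! × 2! × 1! × 3! × 2! × 1!) = 831600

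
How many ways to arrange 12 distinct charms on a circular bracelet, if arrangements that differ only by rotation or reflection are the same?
(12-1)!/2 = 39916800/2 = 19958400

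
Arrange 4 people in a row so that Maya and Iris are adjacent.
Treat as block: (4-1)! × 2! = 6 × 2 = 12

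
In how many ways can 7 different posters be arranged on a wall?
7! = 5040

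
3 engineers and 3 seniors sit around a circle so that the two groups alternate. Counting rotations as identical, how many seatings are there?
Fix one of the engineers: (3-1)! ways for the remaining engineers, × 3! ways for the seniors = 2 × 6 = 12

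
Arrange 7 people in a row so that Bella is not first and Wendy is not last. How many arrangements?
By inclusion-exclusion: 7! - 2×(7-1)! + (7-2)! = 5040 - 1440 + 120 = 3720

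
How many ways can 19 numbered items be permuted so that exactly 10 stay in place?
Choose the 10 fixed points C(19,10) = 92378, derange the rest: !9 = Σ_{j=0}^{9} (-1)^j·9!/j! = 362880 - 362880 + 181440 - 60480 + 15120 - 3024 + 504 - 72 + 9 - 1 = 133496. Product = 92378 × 133496 = 12332093488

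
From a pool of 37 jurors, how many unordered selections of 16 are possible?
C(37,16) = 37!/(16!×21!) = 12875774670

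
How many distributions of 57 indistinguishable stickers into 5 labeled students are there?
C(57+5-1, 5-1) = C(61, 4) = 521855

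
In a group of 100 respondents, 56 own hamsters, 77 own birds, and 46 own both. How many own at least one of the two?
|A∪B| = |A| + |B| - |A∩B| = 56 + 77 - 46 = 87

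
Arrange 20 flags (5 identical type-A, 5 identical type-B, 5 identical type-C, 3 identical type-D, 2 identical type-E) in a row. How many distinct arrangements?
20! / (5! × 5! × 5! × 3! × 2!) = 117327450240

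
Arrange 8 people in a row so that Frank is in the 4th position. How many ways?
Fix one position: (8-1)! = 5040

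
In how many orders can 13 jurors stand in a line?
13! = 6227020800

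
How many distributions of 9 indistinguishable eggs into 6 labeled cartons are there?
C(9+6-1, 6-1) = C(14, 5) = 2002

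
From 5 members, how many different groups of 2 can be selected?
C(5,2) = 5!/(2!×3!) = 10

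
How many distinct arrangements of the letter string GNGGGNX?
7! / (2! × 1! × 4!) = 105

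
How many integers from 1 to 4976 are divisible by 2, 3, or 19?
⌊4976/2⌋+⌊4976/3⌋+⌊4976/19⌋ - ⌊4976/6⌋-⌊4976/38⌋-⌊4976/57⌋ + ⌊4976/114⌋ = 2488+1658+261 - 829-130-87 + 43 = 3404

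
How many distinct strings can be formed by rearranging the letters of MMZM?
4! / (3! × 1!) = 4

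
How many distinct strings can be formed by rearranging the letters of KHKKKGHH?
8! / (3! × 1! × 4!) = 280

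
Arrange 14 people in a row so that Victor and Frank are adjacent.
Treat as block: (14-1)! × 2! = 6227020800 × 2 = 12454041600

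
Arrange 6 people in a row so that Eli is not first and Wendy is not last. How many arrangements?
By inclusion-exclusion: 6! - 2×(6-1)! + (6-2)! = 720 - 240 + 24 = 504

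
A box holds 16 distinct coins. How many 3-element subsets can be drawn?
C(16,3) = 16!/(3!×13!) = 560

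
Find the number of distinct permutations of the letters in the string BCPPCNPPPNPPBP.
14! / (2! × 2! × 2! × 8!) = 270270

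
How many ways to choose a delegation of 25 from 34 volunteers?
C(34,25) = 34!/(25!×9!) = 52451256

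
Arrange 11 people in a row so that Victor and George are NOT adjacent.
Total - adjacent = 11! - (11-1)!×2 = 39916800 - 7257600 = 32659200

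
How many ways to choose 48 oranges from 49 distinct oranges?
C(49,48) = 49!/(48!×1!) = 49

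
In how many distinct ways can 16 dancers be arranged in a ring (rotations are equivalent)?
Circular: fix one position, arrange the rest. (16-1)! = 1307674368000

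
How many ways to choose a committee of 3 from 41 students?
C(41,3) = 41!/(3!×38!) = 10660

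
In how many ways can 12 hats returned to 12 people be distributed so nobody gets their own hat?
!12 = Σ_{j=0}^{12} (-1)^j·12!/j! = 479001600 - 479001600 + 239500800 - 79833600 + 19958400 - 3991680 + 665280 - 95040 + 11880 - 1320 + 132 - 12 + 1 = 176214841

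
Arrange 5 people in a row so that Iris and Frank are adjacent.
Treat as block: (5-1)! × 2! = 24 × 2 = 48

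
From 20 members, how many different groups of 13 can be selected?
C(20,13) = 20!/(13!×7!) = 77520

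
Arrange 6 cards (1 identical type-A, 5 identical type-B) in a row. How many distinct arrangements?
6! / (1! × 5!) = 6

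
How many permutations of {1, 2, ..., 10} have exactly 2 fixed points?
Choose the 2 fixed points C(10,2) = 45, derange the rest: !8 = Σ_{j=0}^{8} (-1)^j·8!/j! = 40320 - 40320 + 20160 - 6720 + 1680 - 336 + 56 - 8 + 1 = 14833. Product = 45 × 14833 = 667485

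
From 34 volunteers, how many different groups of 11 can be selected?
C(34,11) = 34!/(11!×23!) = 286097760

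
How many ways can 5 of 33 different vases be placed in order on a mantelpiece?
P(33,5) = 33!/(33-5)! = 28480320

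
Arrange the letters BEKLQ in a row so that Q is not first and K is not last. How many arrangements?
By inclusion-exclusion: 5! - 2×(5-1)! + (5-2)! = 120 - 48 + 6 = 78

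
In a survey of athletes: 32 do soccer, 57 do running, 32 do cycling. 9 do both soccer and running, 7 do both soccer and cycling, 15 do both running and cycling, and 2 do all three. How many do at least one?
|A∪B∪C| = 32+57+32-9-7-15+2 = 92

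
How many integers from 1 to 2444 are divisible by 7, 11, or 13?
⌊2444/7⌋+⌊2444/11⌋+⌊2444/13⌋ - ⌊2444/77⌋-⌊2444/91⌋-⌊2444/143⌋ + ⌊2444/1001⌋ = 349+222+188 - 31-26-17 + 2 = 687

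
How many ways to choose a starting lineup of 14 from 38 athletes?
C(38,14) = 38!/(14!×24!) = 9669554100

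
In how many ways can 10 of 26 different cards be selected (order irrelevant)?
C(26,10) = 26!/(10!×16!) = 5311735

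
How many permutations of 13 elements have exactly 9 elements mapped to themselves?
Choose the 9 fixed points C(13,9) = 715, derange the rest: !4 = Σ_{j=0}^{4} (-1)^j·4!/j! = 24 - 24 + 12 - 4 + 1 = 9. Product = 715 × 9 = 6435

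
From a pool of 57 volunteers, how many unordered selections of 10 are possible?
C(57,10) = 57!/(10!×47!) = 43183019880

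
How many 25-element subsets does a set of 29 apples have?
C(29,25) = 29!/(25!×4!) = 23751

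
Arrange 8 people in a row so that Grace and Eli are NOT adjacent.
Total - adjacent = 8! - (8-1)!×2 = 40320 - 10080 = 30240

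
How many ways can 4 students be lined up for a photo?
4! = 24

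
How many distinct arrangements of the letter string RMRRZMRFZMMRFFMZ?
16! / (3! × 5! × 3! × 5!) = 40360320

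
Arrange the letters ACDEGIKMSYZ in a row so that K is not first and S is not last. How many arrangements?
By inclusion-exclusion: 11! - 2×(11-1)! + (11-2)! = 39916800 - 7257600 + 362880 = 33022080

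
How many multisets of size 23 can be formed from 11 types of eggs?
C(23+11-1, 11-1) = C(33, 10) = 92561040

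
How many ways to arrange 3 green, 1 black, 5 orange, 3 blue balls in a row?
12! / (3! × 1! × 5! × 3!) = 110880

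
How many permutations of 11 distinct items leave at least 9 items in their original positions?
Exactly j fixed points: C(11,j)·!(11-j); sum over j ≥ 9 (derangement numbers via !m = (m-1)·(!(m-1) + !(m-2)): !0..!2 = 1, 0, 1). Σ_{j=9}^{11} C(11,j)·!(11-j) = C(11,9)·!2 + C(11,10)·!1 + C(11,11)·!0 = 55·1 + 11·0 + 1·1 = 56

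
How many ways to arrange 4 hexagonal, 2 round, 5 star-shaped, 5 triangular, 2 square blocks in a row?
18! / (4! × 2! × 5! × 5! × 2!) = 4631346720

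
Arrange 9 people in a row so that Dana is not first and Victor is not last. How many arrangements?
By inclusion-exclusion: 9! - 2×(9-1)! + (9-2)! = 362880 - 80640 + 5040 = 287280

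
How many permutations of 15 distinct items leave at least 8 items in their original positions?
Exactly j fixed points: C(15,j)·!(15-j); sum over j ≥ 8 (derangement numbers via !m = (m-1)·(!(m-1) + !(m-2)): !0..!7 = 1, 0, 1, 2, 9, 44, 265, 1854). Σ_{j=8}^{15} C(15,j)·!(15-j) = C(15,8)·!7 + C(15,9)·!6 + C(15,10)·!5 + C(15,11)·!4 + C(15,12)·!3 + C(15,13)·!2 + C(15,14)·!1 + C(15,15)·!0 = 6435·1854 + 5005·265 + 3003·44 + 1365·9 + 455·2 + 105·1 + 15·0 + 1·1 = 13402248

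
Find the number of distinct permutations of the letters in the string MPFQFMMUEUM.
11! / (1! × 2! × 1! × 2! × 4! × 1!) = 415800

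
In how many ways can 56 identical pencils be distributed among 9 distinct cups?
C(56+9-1, 9-1) = C(64, 8) = 4426165368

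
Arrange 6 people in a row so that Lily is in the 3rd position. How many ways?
Fix one position: (6-1)! = 120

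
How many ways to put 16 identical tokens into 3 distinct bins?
C(16+3-1, 3-1) = C(18, 2) = 153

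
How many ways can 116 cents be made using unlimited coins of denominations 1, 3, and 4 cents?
Coefficient of x^116 in 1/(1-x^1) · 1/(1-x^3) · 1/(1-x^4). Case on j = number of 4-cent coins (j = 0..29); remainder r = 116 - 4j is made from {1,3} in ⌊r/3⌋+1 ways. r = 116, 112, 108, 104, 100, 96, 92, 88, 84, 80, 76, 72, 68, 64, 60, 56, 52, 48, 44, 40, 36, 32, 28, 24, 20, 16, 12, 8, 4, 0 → 39 + 38 + 37 + 35 + 34 + 33 + 31 + 30 + 29 + 27 + 26 + 25 + 23 + 22 + 21 + 19 + 18 + 17 + 15 + 14 + 13 + 11 + 10 + 9 + 7 + 6 + 5 + 3 + 2 + 1 = 600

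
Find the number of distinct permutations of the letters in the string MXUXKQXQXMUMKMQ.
15! / (2! × 4! × 3! × 2! × 4!) = 94594500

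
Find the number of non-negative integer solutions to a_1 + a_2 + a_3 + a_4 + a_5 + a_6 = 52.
C(52+6-1, 6-1) = C(57, 5) = 4187106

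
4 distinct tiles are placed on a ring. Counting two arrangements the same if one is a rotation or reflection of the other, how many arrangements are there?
(4-1)!/2 = 6/2 = 3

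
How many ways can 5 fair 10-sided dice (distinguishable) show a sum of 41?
Coefficient of x^41 in (x + x² + ... + x^10)^5. By inclusion-exclusion on dice exceeding 10: Σ_j (-1)^j C(5,j)·C(41-1-10j, 4) = C(5,0)·C(40,4) - C(5,1)·C(30,4) + C(5,2)·C(20,4) - C(5,3)·C(10,4) = 1·91390 - 5·27405 + 10·4845 - 10·210 = 715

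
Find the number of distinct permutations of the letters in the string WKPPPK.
6! / (1! × 3! × 2!) = 60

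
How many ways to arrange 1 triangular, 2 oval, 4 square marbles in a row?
7! / (1! × 2! × 4!) = 105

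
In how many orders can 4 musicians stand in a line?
4! = 24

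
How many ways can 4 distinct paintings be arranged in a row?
4! = 24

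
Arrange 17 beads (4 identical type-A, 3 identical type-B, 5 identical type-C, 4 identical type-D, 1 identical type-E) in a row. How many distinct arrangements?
17! / (4! × 3! × 5! × 4! × 1!) = 857656800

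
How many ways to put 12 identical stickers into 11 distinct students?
C(12+11-1, 11-1) = C(22, 10) = 646646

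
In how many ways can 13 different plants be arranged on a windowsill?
13! = 6227020800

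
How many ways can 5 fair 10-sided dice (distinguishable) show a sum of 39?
Coefficient of x^39 in (x + x² + ... + x^10)^5. By inclusion-exclusion on dice exceeding 10: Σ_j (-1)^j C(5,j)·C(39-1-10j, 4) = C(5,0)·C(38,4) - C(5,1)·C(28,4) + C(5,2)·C(18,4) - C(5,3)·C(8,4) = 1·73815 - 5·20475 + 10·3060 - 10·70 = 1340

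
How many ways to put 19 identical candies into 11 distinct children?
C(19+11-1, 11-1) = C(29, 10) = 20030010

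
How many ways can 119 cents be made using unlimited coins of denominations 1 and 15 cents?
Coefficient of x^119 in 1/(1-x^1) · 1/(1-x^15). Use j coins of 15 for j = 0..⌊119/15⌋ = 7, the rest in 1s: 7 + 1 = 8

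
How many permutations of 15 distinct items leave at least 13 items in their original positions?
Exactly j fixed points: C(15,j)·!(15-j); sum over j ≥ 13 (derangement numbers via !m = (m-1)·(!(m-1) + !(m-2)): !0..!2 = 1, 0, 1). Σ_{j=13}^{15} C(15,j)·!(15-j) = C(15,13)·!2 + C(15,14)·!1 + C(15,15)·!0 = 105·1 + 15·0 + 1·1 = 106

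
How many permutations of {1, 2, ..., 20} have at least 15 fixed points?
Exactly j fixed points: C(20,j)·!(20-j); sum over j ≥ 15 (derangement numbers via !m = (m-1)·(!(m-1) + !(m-2)): !0..!5 = 1, 0, 1, 2, 9, 44). Σ_{j=15}^{20} C(20,j)·!(20-j) = C(20,15)·!5 + C(20,16)·!4 + C(20,17)·!3 + C(20,18)·!2 + C(20,19)·!1 + C(20,20)·!0 = 15504·44 + 4845·9 + 1140·2 + 190·1 + 20·0 + 1·1 = 728252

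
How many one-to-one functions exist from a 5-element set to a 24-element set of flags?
P(24,5) = 24!/(24-5)! = 5100480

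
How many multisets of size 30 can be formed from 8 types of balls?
C(30+8-1, 8-1) = C(37, 7) = 10295472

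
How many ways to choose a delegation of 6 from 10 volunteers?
C(10,6) = 10!/(6!×4!) = 210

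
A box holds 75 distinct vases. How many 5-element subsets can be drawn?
C(75,5) = 75!/(5!×70!) = 17259390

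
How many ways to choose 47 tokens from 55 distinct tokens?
C(55,47) = 55!/(47!×8!) = 1217566350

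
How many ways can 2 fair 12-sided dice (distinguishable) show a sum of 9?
Coefficient of x^9 in (x + x² + ... + x^12)^2. By inclusion-exclusion on dice exceeding 12: Σ_j (-1)^j C(2,j)·C(9-1-12j, 1) = C(2,0)·C(8,1) = 1·8 = 8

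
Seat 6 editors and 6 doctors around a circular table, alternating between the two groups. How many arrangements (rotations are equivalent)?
Fix one of the editors: (6-1)! ways for the remaining editors, × 6! ways for the doctors = 120 × 720 = 86400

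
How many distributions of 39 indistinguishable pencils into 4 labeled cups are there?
C(39+4-1, 4-1) = C(42, 3) = 11480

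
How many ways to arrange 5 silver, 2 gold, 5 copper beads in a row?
12! / (5! × 2! × 5!) = 16632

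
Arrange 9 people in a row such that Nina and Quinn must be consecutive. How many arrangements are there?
Treat the 2 as one block: (9-2+1)! × 2! = 40320 × 2 = 80640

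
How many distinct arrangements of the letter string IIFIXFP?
7! / (2! × 1! × 3! × 1!) = 420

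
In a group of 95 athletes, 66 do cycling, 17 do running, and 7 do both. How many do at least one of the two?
|A∪B| = |A| + |B| - |A∩B| = 66 + 17 - 7 = 76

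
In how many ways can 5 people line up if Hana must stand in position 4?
Fix one position: (5-1)! = 24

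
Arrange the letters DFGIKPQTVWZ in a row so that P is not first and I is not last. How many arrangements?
By inclusion-exclusion: 11! - 2×(11-1)! + (11-2)! = 39916800 - 7257600 + 362880 = 33022080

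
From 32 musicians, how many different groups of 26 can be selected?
C(32,26) = 32!/(26!×6!) = 906192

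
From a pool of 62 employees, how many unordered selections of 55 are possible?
C(62,55) = 62!/(55!×7!) = 491796152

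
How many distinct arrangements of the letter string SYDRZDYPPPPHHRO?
15! / (1! × 1! × 2! × 4! × 2! × 2! × 1! × 2!) = 3405402000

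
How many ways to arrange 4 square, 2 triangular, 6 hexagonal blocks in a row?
12! / (4! × 2! × 6!) = 13860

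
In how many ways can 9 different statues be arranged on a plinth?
9! = 362880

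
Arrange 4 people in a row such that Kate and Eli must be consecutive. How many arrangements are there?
Treat the 2 as one block: (4-2+1)! × 2! = 6 × 2 = 12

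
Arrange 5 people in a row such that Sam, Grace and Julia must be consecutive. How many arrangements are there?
Treat the 3 as one block: (5-3+1)! × 3! = 6 × 6 = 36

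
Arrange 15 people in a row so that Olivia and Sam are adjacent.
Treat as block: (15-1)! × 2! = 87178291200 × 2 = 174356582400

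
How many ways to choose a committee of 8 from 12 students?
C(12,8) = 12!/(8!×4!) = 495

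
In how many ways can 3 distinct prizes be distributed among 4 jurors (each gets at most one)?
P(4,3) = 4!/(4-3)! = 24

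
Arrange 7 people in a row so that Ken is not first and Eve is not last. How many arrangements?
By inclusion-exclusion: 7! - 2×(7-1)! + (7-2)! = 5040 - 1440 + 120 = 3720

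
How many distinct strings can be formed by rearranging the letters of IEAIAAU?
7! / (1! × 1! × 3! × 2!) = 420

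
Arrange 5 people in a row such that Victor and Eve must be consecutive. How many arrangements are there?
Treat the 2 as one block: (5-2+1)! × 2! = 24 × 2 = 48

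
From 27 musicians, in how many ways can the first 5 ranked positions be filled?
P(27,5) = 27!/(27-5)! = 9687600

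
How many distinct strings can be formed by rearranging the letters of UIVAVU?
6! / (1! × 2! × 2! × 1!) = 180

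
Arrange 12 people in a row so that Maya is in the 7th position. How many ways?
Fix one position: (12-1)! = 39916800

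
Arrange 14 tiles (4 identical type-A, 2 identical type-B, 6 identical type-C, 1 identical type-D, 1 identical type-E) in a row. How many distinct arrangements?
14! / (4! × 2! × 6! × 1! × 1!) = 2522520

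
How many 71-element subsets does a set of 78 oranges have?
C(78,71) = 78!/(71!×7!) = 2641902120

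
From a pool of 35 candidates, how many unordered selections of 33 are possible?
C(35,33) = 35!/(33!×2!) = 595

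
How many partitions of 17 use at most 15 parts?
By conjugation, equals partitions of 17 into parts ≤ 15. Let r_j(i) = number of partitions of i into parts ≤ j, for i = 0..17. r_1(i) = 1 for all i; r_j(i) = r_{j-1}(i) + r_j(i-j). Rows j = 2..15: ≤2: 1 1 2 2 3 3 4 4 5 5 6 6 7 7 8 8 9 9; ≤3: 1 1 2 3 4 5 7 8 10 12 14 16 19 21 24 27 30 33; ≤4: 1 1 2 3 5 6 9 11 15 18 23 27 34 39 47 54 64 72; ≤5: 1 1 2 3 5 7 10 13 18 23 30 37 47 57 70 84 101 119; ≤6: 1 1 2 3 5 7 11 14 20 26 35 44 58 71 90 110 136 163; ≤7: 1 1 2 3 5 7 11 15 21 28 38 49 65 82 105 131 164 201; ≤8: 1 1 2 3 5 7 11 15 22 29 40 52 70 89 116 146 186 230; ≤9: 1 1 2 3 5 7 11 15 22 30 41 54 73 94 123 157 201 252; ≤10: 1 1 2 3 5 7 11 15 22 30 42 55 75 97 128 164 212 267; ≤11: 1 1 2 3 5 7 11 15 22 30 42 56 76 99 131 169 219 278; ≤12: 1 1 2 3 5 7 11 15 22 30 42 56 77 100 133 172 224 285; ≤13: 1 1 2 3 5 7 11 15 22 30 42 56 77 101 134 174 227 290; ≤14: 1 1 2 3 5 7 11 15 22 30 42 56 77 101 135 175 229 293; ≤15: 1 1 2 3 5 7 11 15 22 30 42 56 77 101 135 176 230 295. r_15(17) = 295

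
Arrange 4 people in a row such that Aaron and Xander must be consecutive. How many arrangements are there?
Treat the 2 as one block: (4-2+1)! × 2! = 6 × 2 = 12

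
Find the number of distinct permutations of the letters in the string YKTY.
4! / (1! × 2! × 1!) = 12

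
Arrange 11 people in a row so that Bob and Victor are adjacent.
Treat as block: (11-1)! × 2! = 3628800 × 2 = 7257600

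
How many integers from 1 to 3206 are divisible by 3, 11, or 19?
⌊3206/3⌋+⌊3206/11⌋+⌊3206/19⌋ - ⌊3206/33⌋-⌊3206/57⌋-⌊3206/209⌋ + ⌊3206/627⌋ = 1068+291+168 - 97-56-15 + 5 = 1364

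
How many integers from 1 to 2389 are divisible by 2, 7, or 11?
⌊2389/2⌋+⌊2389/7⌋+⌊2389/11⌋ - ⌊2389/14⌋-⌊2389/22⌋-⌊2389/77⌋ + ⌊2389/154⌋ = 1194+341+217 - 170-108-31 + 15 = 1458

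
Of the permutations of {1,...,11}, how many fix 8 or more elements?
Exactly j fixed points: C(11,j)·!(11-j); sum over j ≥ 8 (derangement numbers via !m = (m-1)·(!(m-1) + !(m-2)): !0..!3 = 1, 0, 1, 2). Σ_{j=8}^{11} C(11,j)·!(11-j) = C(11,8)·!3 + C(11,9)·!2 + C(11,10)·!1 + C(11,11)·!0 = 165·2 + 55·1 + 11·0 + 1·1 = 386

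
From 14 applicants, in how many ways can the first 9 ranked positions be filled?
P(14,9) = 14!/(14-9)! = 726485760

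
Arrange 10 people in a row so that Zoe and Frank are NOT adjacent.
Total - adjacent = 10! - (10-1)!×2 = 3628800 - 725760 = 2903040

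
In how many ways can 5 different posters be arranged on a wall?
5! = 120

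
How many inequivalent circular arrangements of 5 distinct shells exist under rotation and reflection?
(5-1)!/2 = 24/2 = 12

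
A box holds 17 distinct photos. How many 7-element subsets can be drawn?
C(17,7) = 17!/(7!×10!) = 19448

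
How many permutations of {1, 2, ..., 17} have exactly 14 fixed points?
Choose the 14 fixed points C(17,14) = 680, derange the rest: !3 = Σ_{j=0}^{3} (-1)^j·3!/j! = 6 - 6 + 3 - 1 = 2. Product = 680 × 2 = 1360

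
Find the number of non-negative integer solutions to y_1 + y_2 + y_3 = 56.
C(56+3-1, 3-1) = C(58, 2) = 1653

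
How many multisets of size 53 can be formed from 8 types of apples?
C(53+8-1, 8-1) = C(60, 7) = 386206920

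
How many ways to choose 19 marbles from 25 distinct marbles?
C(25,19) = 25!/(19!×6!) = 177100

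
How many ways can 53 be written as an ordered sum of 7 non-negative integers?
C(53+7-1, 7-1) = C(59, 6) = 45057474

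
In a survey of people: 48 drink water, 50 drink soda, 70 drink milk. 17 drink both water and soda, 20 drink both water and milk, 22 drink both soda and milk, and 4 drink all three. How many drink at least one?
|A∪B∪C| = 48+50+70-17-20-22+4 = 113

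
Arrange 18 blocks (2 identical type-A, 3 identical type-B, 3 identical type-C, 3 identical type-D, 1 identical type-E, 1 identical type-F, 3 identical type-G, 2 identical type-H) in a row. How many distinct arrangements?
18! / (2! × 3! × 3! × 3! × 1! × 1! × 3! × 2!) = 1235025792000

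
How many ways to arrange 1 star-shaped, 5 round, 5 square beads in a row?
11! / (1! × 5! × 5!) = 2772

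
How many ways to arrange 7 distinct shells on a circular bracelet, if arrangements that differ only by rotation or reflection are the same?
(7-1)!/2 = 720/2 = 360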